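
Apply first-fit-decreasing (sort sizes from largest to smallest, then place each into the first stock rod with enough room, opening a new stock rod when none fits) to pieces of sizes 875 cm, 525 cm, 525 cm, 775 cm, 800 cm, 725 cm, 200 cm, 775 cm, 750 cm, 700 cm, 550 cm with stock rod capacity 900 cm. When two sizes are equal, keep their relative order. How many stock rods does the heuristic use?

10

Sorted descending: 875, 800, 775, 775, 750, 725, 700, 550, 525, 525, 200.
  875 → stock rod 1 (new)  [load 875/900]
  800 → stock rod 2 (new)  [load 800/900]
  775 → stock rod 3 (new)  [load 775/900]
  775 → stock rod 4 (new)  [load 775/900]
  750 → stock rod 5 (new)  [load 750/900]
  725 → stock rod 6 (new)  [load 725/900]
  700 → stock rod 7 (new)  [load 700/900]
  550 → stock rod 8 (new)  [load 550/900]
  525 → stock rod 9 (new)  [load 525/900]
  525 → stock rod 10 (new)  [load 525/900]
  200 → stock rod 7  [load 900/900]
10 stock rods opened.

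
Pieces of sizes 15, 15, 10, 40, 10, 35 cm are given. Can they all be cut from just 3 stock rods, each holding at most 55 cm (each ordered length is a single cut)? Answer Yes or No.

A valid assignment using 3 stock rods:
  stock rod 1: 40 + 15 = 55
  stock rod 2: 35 + 15 = 50
  stock rod 3: 10 + 10 = 20
Every load is within 55 cm, so 3 stock rods suffice.

Yes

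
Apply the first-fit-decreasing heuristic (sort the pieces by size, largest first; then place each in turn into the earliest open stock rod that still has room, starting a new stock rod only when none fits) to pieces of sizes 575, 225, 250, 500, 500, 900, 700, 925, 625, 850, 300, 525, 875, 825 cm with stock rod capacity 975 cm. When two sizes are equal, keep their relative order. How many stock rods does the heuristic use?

11

Sorted descending: 925, 900, 875, 850, 825, 700, 625, 575, 525, 500, 500, 300, 250, 225.
  925 → stock rod 1 (new)  [load 925/975]
  900 → stock rod 2 (new)  [load 900/975]
  875 → stock rod 3 (new)  [load 875/975]
  850 → stock rod 4 (new)  [load 850/975]
  825 → stock rod 5 (new)  [load 825/975]
  700 → stock rod 6 (new)  [load 700/975]
  625 → stock rod 7 (new)  [load 625/975]
  575 → stock rod 8 (new)  [load 575/975]
  525 → stock rod 9 (new)  [load 525/975]
  500 → stock rod 10 (new)  [load 500/975]
  500 → stock rod 11 (new)  [load 500/975]
  300 → stock rod 7  [load 925/975]
  250 → stock rod 6  [load 950/975]
  225 → stock rod 8  [load 800/975]
11 stock rods opened.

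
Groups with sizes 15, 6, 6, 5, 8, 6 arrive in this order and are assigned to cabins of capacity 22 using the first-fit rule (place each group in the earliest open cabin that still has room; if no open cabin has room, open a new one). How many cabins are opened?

  15 → cabin 1 (new)  [load 15/22]
  6 → cabin 1  [load 21/22]
  6 → cabin 2 (new)  [load 6/22]
  5 → cabin 2  [load 11/22]
  8 → cabin 2  [load 19/22]
  6 → cabin 3 (new)  [load 6/22]
3 cabins opened.

3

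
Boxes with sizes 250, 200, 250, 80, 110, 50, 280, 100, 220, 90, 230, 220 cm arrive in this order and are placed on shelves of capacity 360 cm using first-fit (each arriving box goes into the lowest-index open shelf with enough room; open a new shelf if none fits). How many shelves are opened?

  250 → shelf 1 (new)  [load 250/360]
  200 → shelf 2 (new)  [load 200/360]
  250 → shelf 3 (new)  [load 250/360]
  80 → shelf 1  [load 330/360]
  110 → shelf 2  [load 310/360]
  50 → shelf 2  [load 360/360]
  280 → shelf 4 (new)  [load 280/360]
  100 → shelf 3  [load 350/360]
  220 → shelf 5 (new)  [load 220/360]
  90 → shelf 5  [load 310/360]
  230 → shelf 6 (new)  [load 230/360]
  220 → shelf 7 (new)  [load 220/360]
7 shelves opened.

7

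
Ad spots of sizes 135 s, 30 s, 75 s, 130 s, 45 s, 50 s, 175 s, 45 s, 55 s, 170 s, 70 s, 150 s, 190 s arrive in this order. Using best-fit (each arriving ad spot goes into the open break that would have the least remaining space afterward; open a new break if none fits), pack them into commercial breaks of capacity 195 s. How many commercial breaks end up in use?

  135 → break 1 (new)  [load 135/195]
  30 → break 1  [load 165/195]
  75 → break 2 (new)  [load 75/195]
  130 → break 3 (new)  [load 130/195]
  45 → break 3  [load 175/195]
  50 → break 2  [load 125/195]
  175 → break 4 (new)  [load 175/195]
  45 → break 2  [load 170/195]
  55 → break 5 (new)  [load 55/195]
  170 → break 6 (new)  [load 170/195]
  70 → break 5  [load 125/195]
  150 → break 7 (new)  [load 150/195]
  190 → break 8 (new)  [load 190/195]
8 commercial breaks opened.

8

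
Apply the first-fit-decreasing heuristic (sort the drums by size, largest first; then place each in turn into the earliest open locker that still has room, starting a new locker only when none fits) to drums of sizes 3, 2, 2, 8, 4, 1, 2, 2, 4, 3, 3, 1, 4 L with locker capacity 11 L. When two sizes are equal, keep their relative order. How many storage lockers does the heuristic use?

Sorted descending: 8, 4, 4, 4, 3, 3, 3, 2, 2, 2, 2, 1, 1.
  8 → locker 1 (new)  [load 8/11]
  4 → locker 2 (new)  [load 4/11]
  4 → locker 2  [load 8/11]
  4 → locker 3 (new)  [load 4/11]
  3 → locker 1  [load 11/11]
  3 → locker 2  [load 11/11]
  3 → locker 3  [load 7/11]
  2 → locker 3  [load 9/11]
  2 → locker 3  [load 11/11]
  2 → locker 4 (new)  [load 2/11]
  2 → locker 4  [load 4/11]
  1 → locker 4  [load 5/11]
  1 → locker 4  [load 6/11]
4 storage lockers opened.

4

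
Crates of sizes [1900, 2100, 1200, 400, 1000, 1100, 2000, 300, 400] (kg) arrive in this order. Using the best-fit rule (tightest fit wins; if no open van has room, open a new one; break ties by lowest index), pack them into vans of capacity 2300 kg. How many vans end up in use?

5

  1900 → van 1 (new)  [load 1900/2300]
  2100 → van 2 (new)  [load 2100/2300]
  1200 → van 3 (new)  [load 1200/2300]
  400 → van 1  [load 2300/2300]
  1000 → van 3  [load 2200/2300]
  1100 → van 4 (new)  [load 1100/2300]
  2000 → van 5 (new)  [load 2000/2300]
  300 → van 5  [load 2300/2300]
  400 → van 4  [load 1500/2300]
5 vans opened.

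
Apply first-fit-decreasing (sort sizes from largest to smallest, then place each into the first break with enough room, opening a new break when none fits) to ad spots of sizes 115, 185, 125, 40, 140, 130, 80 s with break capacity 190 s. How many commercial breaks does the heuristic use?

6

Sorted descending: 185, 140, 130, 125, 115, 80, 40.
  185 → break 1 (new)  [load 185/190]
  140 → break 2 (new)  [load 140/190]
  130 → break 3 (new)  [load 130/190]
  125 → break 4 (new)  [load 125/190]
  115 → break 5 (new)  [load 115/190]
  80 → break 6 (new)  [load 80/190]
  40 → break 2  [load 180/190]
6 commercial breaks opened.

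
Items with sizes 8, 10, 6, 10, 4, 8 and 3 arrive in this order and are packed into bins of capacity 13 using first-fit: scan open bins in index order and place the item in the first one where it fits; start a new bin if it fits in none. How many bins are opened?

  8 → bin 1 (new)  [load 8/13]
  10 → bin 2 (new)  [load 10/13]
  6 → bin 3 (new)  [load 6/13]
  10 → bin 4 (new)  [load 10/13]
  4 → bin 1  [load 12/13]
  8 → bin 5 (new)  [load 8/13]
  3 → bin 2  [load 13/13]
5 bins opened.

5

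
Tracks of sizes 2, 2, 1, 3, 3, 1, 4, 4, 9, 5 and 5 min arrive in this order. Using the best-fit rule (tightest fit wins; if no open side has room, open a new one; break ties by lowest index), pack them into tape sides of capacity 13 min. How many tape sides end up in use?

  2 → side 1 (new)  [load 2/13]
  2 → side 1  [load 4/13]
  1 → side 1  [load 5/13]
  3 → side 1  [load 8/13]
  3 → side 1  [load 11/13]
  1 → side 1  [load 12/13]
  4 → side 2 (new)  [load 4/13]
  4 → side 2  [load 8/13]
  9 → side 3 (new)  [load 9/13]
  5 → side 2  [load 13/13]
  5 → side 4 (new)  [load 5/13]
4 tape sides opened.

4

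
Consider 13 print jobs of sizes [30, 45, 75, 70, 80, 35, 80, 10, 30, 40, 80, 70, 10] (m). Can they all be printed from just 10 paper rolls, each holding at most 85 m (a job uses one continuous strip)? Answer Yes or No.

A valid assignment using 9 paper rolls:
  roll 1: 80 = 80
  roll 2: 80 = 80
  roll 3: 80 = 80
  roll 4: 75 + 10 = 85
  roll 5: 70 + 10 = 80
  roll 6: 70 = 70
  roll 7: 45 + 40 = 85
  roll 8: 35 + 30 = 65
  roll 9: 30 = 30
That uses only 9 ≤ 10, so 10 paper rolls are enough.

Yes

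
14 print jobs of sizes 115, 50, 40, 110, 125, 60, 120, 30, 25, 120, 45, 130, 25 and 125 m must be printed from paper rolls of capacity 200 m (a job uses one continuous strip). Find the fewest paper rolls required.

7

Total = 130 + 125 + 125 + 120 + 120 + 115 + 110 + 60 + 50 + 45 + 40 + 30 + 25 + 25 = 1120 m.
Lower bound: ⌈1120/200⌉ = 6 paper rolls.
Also, 7 print jobs each exceed 100 m, and no two of those can share a roll, so at least 7 paper rolls are needed.
A packing using 7 paper rolls:
  roll 1: 130 + 60 = 190
  roll 2: 125 + 50 + 25 = 200
  roll 3: 125 + 45 + 30 = 200
  roll 4: 120 + 40 + 25 = 185
  roll 5: 120 = 120
  roll 6: 115 = 115
  roll 7: 110 = 110
This matches the lower bound, so 7 is optimal.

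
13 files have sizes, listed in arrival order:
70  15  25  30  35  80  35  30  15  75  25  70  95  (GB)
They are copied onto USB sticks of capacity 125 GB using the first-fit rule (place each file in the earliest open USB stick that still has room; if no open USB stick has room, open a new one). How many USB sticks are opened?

6

  70 → USB stick 1 (new)  [load 70/125]
  15 → USB stick 1  [load 85/125]
  25 → USB stick 1  [load 110/125]
  30 → USB stick 2 (new)  [load 30/125]
  35 → USB stick 2  [load 65/125]
  80 → USB stick 3 (new)  [load 80/125]
  35 → USB stick 2  [load 100/125]
  30 → USB stick 3  [load 110/125]
  15 → USB stick 1  [load 125/125]
  75 → USB stick 4 (new)  [load 75/125]
  25 → USB stick 2  [load 125/125]
  70 → USB stick 5 (new)  [load 70/125]
  95 → USB stick 6 (new)  [load 95/125]
6 USB sticks opened.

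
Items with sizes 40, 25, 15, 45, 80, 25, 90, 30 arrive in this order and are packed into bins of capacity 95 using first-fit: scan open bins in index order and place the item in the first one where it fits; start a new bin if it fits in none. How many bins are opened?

5

  40 → bin 1 (new)  [load 40/95]
  25 → bin 1  [load 65/95]
  15 → bin 1  [load 80/95]
  45 → bin 2 (new)  [load 45/95]
  80 → bin 3 (new)  [load 80/95]
  25 → bin 2  [load 70/95]
  90 → bin 4 (new)  [load 90/95]
  30 → bin 5 (new)  [load 30/95]
5 bins opened.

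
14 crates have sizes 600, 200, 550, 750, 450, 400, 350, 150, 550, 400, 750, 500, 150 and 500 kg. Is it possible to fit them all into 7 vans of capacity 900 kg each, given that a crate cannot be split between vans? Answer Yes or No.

Total = 6300 kg; ⌈6300/900⌉ = 7.
The bound of 7 does not rule out 7, but exhaustive search shows no assignment into 7 vans of capacity 900 kg exists — the minimum is 8.

No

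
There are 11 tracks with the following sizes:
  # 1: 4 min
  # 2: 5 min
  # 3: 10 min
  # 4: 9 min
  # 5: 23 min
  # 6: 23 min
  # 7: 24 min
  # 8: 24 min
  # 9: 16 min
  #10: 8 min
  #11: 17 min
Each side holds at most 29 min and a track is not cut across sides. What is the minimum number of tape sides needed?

Total = 24 + 24 + 23 + 23 + 17 + 16 + 10 + 9 + 8 + 5 + 4 = 163 min.
Lower bound: ⌈163/29⌉ = 6 tape sides.
A packing using 7 tape sides:
  side 1: 24 + 5 = 29
  side 2: 24 + 4 = 28
  side 3: 23 = 23
  side 4: 23 = 23
  side 5: 17 + 10 = 27
  side 6: 16 + 9 = 25
  side 7: 8 = 8
No arrangement into 6 tape sides stays within capacity, so 7 is optimal.

7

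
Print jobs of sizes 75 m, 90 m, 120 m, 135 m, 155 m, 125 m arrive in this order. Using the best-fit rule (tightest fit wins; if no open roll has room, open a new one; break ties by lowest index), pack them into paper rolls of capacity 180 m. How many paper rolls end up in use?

5

  75 → roll 1 (new)  [load 75/180]
  90 → roll 1  [load 165/180]
  120 → roll 2 (new)  [load 120/180]
  135 → roll 3 (new)  [load 135/180]
  155 → roll 4 (new)  [load 155/180]
  125 → roll 5 (new)  [load 125/180]
5 paper rolls opened.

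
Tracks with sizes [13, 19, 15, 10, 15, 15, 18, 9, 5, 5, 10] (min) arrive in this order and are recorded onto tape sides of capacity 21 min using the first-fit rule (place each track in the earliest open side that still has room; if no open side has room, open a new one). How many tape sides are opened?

8

  13 → side 1 (new)  [load 13/21]
  19 → side 2 (new)  [load 19/21]
  15 → side 3 (new)  [load 15/21]
  10 → side 4 (new)  [load 10/21]
  15 → side 5 (new)  [load 15/21]
  15 → side 6 (new)  [load 15/21]
  18 → side 7 (new)  [load 18/21]
  9 → side 4  [load 19/21]
  5 → side 1  [load 18/21]
  5 → side 3  [load 20/21]
  10 → side 8 (new)  [load 10/21]
8 tape sides opened.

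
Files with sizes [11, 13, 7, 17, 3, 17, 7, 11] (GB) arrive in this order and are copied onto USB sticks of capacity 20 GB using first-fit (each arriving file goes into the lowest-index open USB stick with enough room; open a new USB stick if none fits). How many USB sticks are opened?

5

  11 → USB stick 1 (new)  [load 11/20]
  13 → USB stick 2 (new)  [load 13/20]
  7 → USB stick 1  [load 18/20]
  17 → USB stick 3 (new)  [load 17/20]
  3 → USB stick 2  [load 16/20]
  17 → USB stick 4 (new)  [load 17/20]
  7 → USB stick 5 (new)  [load 7/20]
  11 → USB stick 5  [load 18/20]
5 USB sticks opened.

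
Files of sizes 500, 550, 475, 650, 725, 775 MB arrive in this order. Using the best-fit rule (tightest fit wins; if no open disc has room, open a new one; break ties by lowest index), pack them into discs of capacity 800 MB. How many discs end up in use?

6

  500 → disc 1 (new)  [load 500/800]
  550 → disc 2 (new)  [load 550/800]
  475 → disc 3 (new)  [load 475/800]
  650 → disc 4 (new)  [load 650/800]
  725 → disc 5 (new)  [load 725/800]
  775 → disc 6 (new)  [load 775/800]
6 discs opened.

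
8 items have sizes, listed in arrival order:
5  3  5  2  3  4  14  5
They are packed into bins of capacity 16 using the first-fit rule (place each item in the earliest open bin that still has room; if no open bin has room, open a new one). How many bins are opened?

  5 → bin 1 (new)  [load 5/16]
  3 → bin 1  [load 8/16]
  5 → bin 1  [load 13/16]
  2 → bin 1  [load 15/16]
  3 → bin 2 (new)  [load 3/16]
  4 → bin 2  [load 7/16]
  14 → bin 3 (new)  [load 14/16]
  5 → bin 2  [load 12/16]
3 bins opened.

3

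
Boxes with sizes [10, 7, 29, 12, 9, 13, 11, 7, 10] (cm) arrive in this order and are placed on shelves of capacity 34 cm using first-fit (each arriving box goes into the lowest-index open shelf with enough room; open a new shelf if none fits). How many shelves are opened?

4

  10 → shelf 1 (new)  [load 10/34]
  7 → shelf 1  [load 17/34]
  29 → shelf 2 (new)  [load 29/34]
  12 → shelf 1  [load 29/34]
  9 → shelf 3 (new)  [load 9/34]
  13 → shelf 3  [load 22/34]
  11 → shelf 3  [load 33/34]
  7 → shelf 4 (new)  [load 7/34]
  10 → shelf 4  [load 17/34]
4 shelves opened.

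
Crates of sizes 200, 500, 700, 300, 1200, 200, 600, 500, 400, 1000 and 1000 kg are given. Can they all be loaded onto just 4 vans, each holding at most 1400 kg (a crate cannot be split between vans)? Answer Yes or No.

Total = 6600 kg; ⌈6600/1400⌉ = 5.
At least 5 vans are required, but only 4 are allowed.

No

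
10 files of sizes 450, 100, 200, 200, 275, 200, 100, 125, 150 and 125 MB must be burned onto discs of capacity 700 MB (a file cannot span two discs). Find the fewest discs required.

3

Total = 450 + 275 + 200 + 200 + 200 + 150 + 125 + 125 + 100 + 100 = 1925 MB.
Lower bound: ⌈1925/700⌉ = 3 discs.
A packing using 3 discs:
  disc 1: 450 + 200 = 650
  disc 2: 275 + 200 + 200 = 675
  disc 3: 150 + 125 + 125 + 100 + 100 = 600
This matches the lower bound, so 3 is optimal.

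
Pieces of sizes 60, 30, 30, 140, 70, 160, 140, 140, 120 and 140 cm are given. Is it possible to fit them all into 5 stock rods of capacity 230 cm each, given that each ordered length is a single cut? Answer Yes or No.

Total = 1030 cm; ⌈1030/230⌉ = 5.
6 pieces each exceed half the capacity and cannot share a stock rod, forcing at least 6 stock rods.
At least 6 stock rods are required, but only 5 are allowed.

No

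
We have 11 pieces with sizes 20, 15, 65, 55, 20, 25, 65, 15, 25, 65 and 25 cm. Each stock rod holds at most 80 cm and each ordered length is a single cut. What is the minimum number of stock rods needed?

Total = 65 + 65 + 65 + 55 + 25 + 25 + 25 + 20 + 20 + 15 + 15 = 395 cm.
Lower bound: ⌈395/80⌉ = 5 stock rods.
A packing using 6 stock rods:
  stock rod 1: 65 + 15 = 80
  stock rod 2: 65 + 15 = 80
  stock rod 3: 65 = 65
  stock rod 4: 55 + 25 = 80
  stock rod 5: 25 + 25 + 20 = 70
  stock rod 6: 20 = 20
No arrangement into 5 stock rods stays within capacity, so 6 is optimal.

6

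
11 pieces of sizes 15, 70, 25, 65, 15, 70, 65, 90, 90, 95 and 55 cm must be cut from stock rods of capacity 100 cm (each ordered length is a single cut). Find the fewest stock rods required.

Total = 95 + 90 + 90 + 70 + 70 + 65 + 65 + 55 + 25 + 15 + 15 = 655 cm.
Lower bound: ⌈655/100⌉ = 7 stock rods.
Also, 8 pieces each exceed 50 cm, and no two of those can share a stock rod, so at least 8 stock rods are needed.
A packing using 8 stock rods:
  stock rod 1: 95 = 95
  stock rod 2: 90 = 90
  stock rod 3: 90 = 90
  stock rod 4: 70 + 25 = 95
  stock rod 5: 70 + 15 + 15 = 100
  stock rod 6: 65 = 65
  stock rod 7: 65 = 65
  stock rod 8: 55 = 55
This matches the lower bound, so 8 is optimal.

8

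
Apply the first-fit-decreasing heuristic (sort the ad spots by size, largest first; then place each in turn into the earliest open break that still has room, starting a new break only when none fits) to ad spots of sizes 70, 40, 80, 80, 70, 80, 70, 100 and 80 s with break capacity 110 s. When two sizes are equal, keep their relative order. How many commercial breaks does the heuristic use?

Sorted descending: 100, 80, 80, 80, 80, 70, 70, 70, 40.
  100 → break 1 (new)  [load 100/110]
  80 → break 2 (new)  [load 80/110]
  80 → break 3 (new)  [load 80/110]
  80 → break 4 (new)  [load 80/110]
  80 → break 5 (new)  [load 80/110]
  70 → break 6 (new)  [load 70/110]
  70 → break 7 (new)  [load 70/110]
  70 → break 8 (new)  [load 70/110]
  40 → break 6  [load 110/110]
8 commercial breaks opened.

8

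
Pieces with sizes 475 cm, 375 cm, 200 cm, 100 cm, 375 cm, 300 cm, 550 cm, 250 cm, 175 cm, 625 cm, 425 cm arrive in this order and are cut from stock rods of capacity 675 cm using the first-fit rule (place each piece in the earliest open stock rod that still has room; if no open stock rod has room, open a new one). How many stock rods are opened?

6

  475 → stock rod 1 (new)  [load 475/675]
  375 → stock rod 2 (new)  [load 375/675]
  200 → stock rod 1  [load 675/675]
  100 → stock rod 2  [load 475/675]
  375 → stock rod 3 (new)  [load 375/675]
  300 → stock rod 3  [load 675/675]
  550 → stock rod 4 (new)  [load 550/675]
  250 → stock rod 5 (new)  [load 250/675]
  175 → stock rod 2  [load 650/675]
  625 → stock rod 6 (new)  [load 625/675]
  425 → stock rod 5  [load 675/675]
6 stock rods opened.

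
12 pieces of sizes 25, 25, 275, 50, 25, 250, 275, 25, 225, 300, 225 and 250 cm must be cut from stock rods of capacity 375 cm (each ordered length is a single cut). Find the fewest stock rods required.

Total = 300 + 275 + 275 + 250 + 250 + 225 + 225 + 50 + 25 + 25 + 25 + 25 = 1950 cm.
Lower bound: ⌈1950/375⌉ = 6 stock rods.
Also, 7 pieces each exceed 375/2 cm, and no two of those can share a stock rod, so at least 7 stock rods are needed.
A packing using 7 stock rods:
  stock rod 1: 300 + 50 + 25 = 375
  stock rod 2: 275 + 25 + 25 + 25 = 350
  stock rod 3: 275 = 275
  stock rod 4: 250 = 250
  stock rod 5: 250 = 250
  stock rod 6: 225 = 225
  stock rod 7: 225 = 225
This matches the lower bound, so 7 is optimal.

7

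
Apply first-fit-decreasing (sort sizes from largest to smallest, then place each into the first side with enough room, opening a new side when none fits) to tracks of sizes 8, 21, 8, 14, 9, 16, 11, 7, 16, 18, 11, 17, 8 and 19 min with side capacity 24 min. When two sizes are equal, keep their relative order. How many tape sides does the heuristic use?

Sorted descending: 21, 19, 18, 17, 16, 16, 14, 11, 11, 9, 8, 8, 8, 7.
  21 → side 1 (new)  [load 21/24]
  19 → side 2 (new)  [load 19/24]
  18 → side 3 (new)  [load 18/24]
  17 → side 4 (new)  [load 17/24]
  16 → side 5 (new)  [load 16/24]
  16 → side 6 (new)  [load 16/24]
  14 → side 7 (new)  [load 14/24]
  11 → side 8 (new)  [load 11/24]
  11 → side 8  [load 22/24]
  9 → side 7  [load 23/24]
  8 → side 5  [load 24/24]
  8 → side 6  [load 24/24]
  8 → side 9 (new)  [load 8/24]
  7 → side 4  [load 24/24]
9 tape sides opened.

9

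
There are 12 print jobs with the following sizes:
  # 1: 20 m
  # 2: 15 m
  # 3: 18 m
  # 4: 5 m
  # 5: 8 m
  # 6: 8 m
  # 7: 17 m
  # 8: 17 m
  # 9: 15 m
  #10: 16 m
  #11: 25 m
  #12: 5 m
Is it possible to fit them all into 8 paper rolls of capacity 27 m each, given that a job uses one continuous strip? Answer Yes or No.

A valid assignment using 8 paper rolls:
  roll 1: 25 = 25
  roll 2: 20 + 5 = 25
  roll 3: 18 + 8 = 26
  roll 4: 17 + 8 = 25
  roll 5: 17 + 5 = 22
  roll 6: 16 = 16
  roll 7: 15 = 15
  roll 8: 15 = 15
Every load is within 27 m, so 8 paper rolls suffice.

Yes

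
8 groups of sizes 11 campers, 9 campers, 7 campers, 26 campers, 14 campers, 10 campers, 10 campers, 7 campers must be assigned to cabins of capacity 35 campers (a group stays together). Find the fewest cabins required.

Total = 26 + 14 + 11 + 10 + 10 + 9 + 7 + 7 = 94 campers.
Lower bound: ⌈94/35⌉ = 3 cabins.
A packing using 3 cabins:
  cabin 1: 26 + 9 = 35
  cabin 2: 14 + 11 + 10 = 35
  cabin 3: 10 + 7 + 7 = 24
This matches the lower bound, so 3 is optimal.

3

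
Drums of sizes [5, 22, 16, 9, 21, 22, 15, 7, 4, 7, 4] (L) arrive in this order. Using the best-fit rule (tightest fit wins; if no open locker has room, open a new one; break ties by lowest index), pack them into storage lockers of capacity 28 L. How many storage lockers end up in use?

  5 → locker 1 (new)  [load 5/28]
  22 → locker 1  [load 27/28]
  16 → locker 2 (new)  [load 16/28]
  9 → locker 2  [load 25/28]
  21 → locker 3 (new)  [load 21/28]
  22 → locker 4 (new)  [load 22/28]
  15 → locker 5 (new)  [load 15/28]
  7 → locker 3  [load 28/28]
  4 → locker 4  [load 26/28]
  7 → locker 5  [load 22/28]
  4 → locker 5  [load 26/28]
5 storage lockers opened.

5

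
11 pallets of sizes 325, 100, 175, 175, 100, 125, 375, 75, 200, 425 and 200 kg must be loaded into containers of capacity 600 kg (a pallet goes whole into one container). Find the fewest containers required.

4

Total = 425 + 375 + 325 + 200 + 200 + 175 + 175 + 125 + 100 + 100 + 75 = 2275 kg.
Lower bound: ⌈2275/600⌉ = 4 containers.
A packing using 4 containers:
  container 1: 425 + 175 = 600
  container 2: 375 + 200 = 575
  container 3: 325 + 200 + 75 = 600
  container 4: 175 + 125 + 100 + 100 = 500
This matches the lower bound, so 4 is optimal.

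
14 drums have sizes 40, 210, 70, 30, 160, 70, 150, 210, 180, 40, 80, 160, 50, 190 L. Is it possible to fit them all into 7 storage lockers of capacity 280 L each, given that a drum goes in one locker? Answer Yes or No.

A valid assignment using 7 storage lockers:
  locker 1: 210 + 70 = 280
  locker 2: 210 + 70 = 280
  locker 3: 190 + 80 = 270
  locker 4: 180 + 50 + 40 = 270
  locker 5: 160 + 40 + 30 = 230
  locker 6: 160 = 160
  locker 7: 150 = 150
Every load is within 280 L, so 7 storage lockers suffice.

Yes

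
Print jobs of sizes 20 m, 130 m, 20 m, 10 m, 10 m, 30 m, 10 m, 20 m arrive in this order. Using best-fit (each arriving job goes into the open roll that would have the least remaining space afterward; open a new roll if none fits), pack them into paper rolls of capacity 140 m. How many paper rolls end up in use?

2

  20 → roll 1 (new)  [load 20/140]
  130 → roll 2 (new)  [load 130/140]
  20 → roll 1  [load 40/140]
  10 → roll 2  [load 140/140]
  10 → roll 1  [load 50/140]
  30 → roll 1  [load 80/140]
  10 → roll 1  [load 90/140]
  20 → roll 1  [load 110/140]
2 paper rolls opened.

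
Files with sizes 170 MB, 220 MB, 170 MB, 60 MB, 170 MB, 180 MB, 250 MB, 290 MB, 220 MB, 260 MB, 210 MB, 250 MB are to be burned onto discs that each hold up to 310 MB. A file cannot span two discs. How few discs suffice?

Total = 290 + 260 + 250 + 250 + 220 + 220 + 210 + 180 + 170 + 170 + 170 + 60 = 2450 MB.
Lower bound: ⌈2450/310⌉ = 8 discs.
Also, 11 files each exceed 155 MB, and no two of those can share a disc, so at least 11 discs are needed.
A packing using 11 discs:
  disc 1: 290 = 290
  disc 2: 260 = 260
  disc 3: 250 + 60 = 310
  disc 4: 250 = 250
  disc 5: 220 = 220
  disc 6: 220 = 220
  disc 7: 210 = 210
  disc 8: 180 = 180
  disc 9: 170 = 170
  disc 10: 170 = 170
  disc 11: 170 = 170
This matches the lower bound, so 11 is optimal.

11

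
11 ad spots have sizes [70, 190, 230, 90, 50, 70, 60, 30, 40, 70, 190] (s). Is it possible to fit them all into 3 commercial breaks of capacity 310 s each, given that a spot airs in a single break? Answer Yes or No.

Total = 1090 s; ⌈1090/310⌉ = 4.
At least 4 commercial breaks are required, but only 3 are allowed.

No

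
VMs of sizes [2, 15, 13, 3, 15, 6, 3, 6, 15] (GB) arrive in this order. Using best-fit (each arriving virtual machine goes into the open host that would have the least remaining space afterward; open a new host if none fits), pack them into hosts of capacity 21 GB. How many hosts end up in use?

  2 → host 1 (new)  [load 2/21]
  15 → host 1  [load 17/21]
  13 → host 2 (new)  [load 13/21]
  3 → host 1  [load 20/21]
  15 → host 3 (new)  [load 15/21]
  6 → host 3  [load 21/21]
  3 → host 2  [load 16/21]
  6 → host 4 (new)  [load 6/21]
  15 → host 4  [load 21/21]
4 hosts opened.

4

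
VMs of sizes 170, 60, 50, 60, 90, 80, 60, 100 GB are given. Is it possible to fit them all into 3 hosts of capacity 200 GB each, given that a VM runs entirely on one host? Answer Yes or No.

No

Total = 670 GB; ⌈670/200⌉ = 4.
At least 4 hosts are required, but only 3 are allowed.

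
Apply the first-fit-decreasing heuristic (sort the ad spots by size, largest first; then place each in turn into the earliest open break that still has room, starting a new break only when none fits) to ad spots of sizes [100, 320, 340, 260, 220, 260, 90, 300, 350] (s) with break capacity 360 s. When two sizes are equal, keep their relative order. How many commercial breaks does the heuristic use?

Sorted descending: 350, 340, 320, 300, 260, 260, 220, 100, 90.
  350 → break 1 (new)  [load 350/360]
  340 → break 2 (new)  [load 340/360]
  320 → break 3 (new)  [load 320/360]
  300 → break 4 (new)  [load 300/360]
  260 → break 5 (new)  [load 260/360]
  260 → break 6 (new)  [load 260/360]
  220 → break 7 (new)  [load 220/360]
  100 → break 5  [load 360/360]
  90 → break 6  [load 350/360]
7 commercial breaks opened.

7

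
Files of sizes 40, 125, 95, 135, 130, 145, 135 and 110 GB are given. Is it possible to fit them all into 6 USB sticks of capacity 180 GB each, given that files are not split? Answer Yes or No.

No

Total = 915 GB; ⌈915/180⌉ = 6.
7 files each exceed half the capacity and cannot share a USB stick, forcing at least 7 USB sticks.
At least 7 USB sticks are required, but only 6 are allowed.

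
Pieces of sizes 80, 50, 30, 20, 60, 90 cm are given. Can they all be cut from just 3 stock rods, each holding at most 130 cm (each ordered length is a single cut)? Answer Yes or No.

Yes

A valid assignment using 3 stock rods:
  stock rod 1: 90 + 30 = 120
  stock rod 2: 80 + 50 = 130
  stock rod 3: 60 + 20 = 80
Every load is within 130 cm, so 3 stock rods suffice.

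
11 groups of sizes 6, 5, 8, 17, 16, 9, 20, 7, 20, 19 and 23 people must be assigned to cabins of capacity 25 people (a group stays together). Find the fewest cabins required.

Total = 23 + 20 + 20 + 19 + 17 + 16 + 9 + 8 + 7 + 6 + 5 = 150 people.
Lower bound: ⌈150/25⌉ = 6 cabins.
A packing using 7 cabins:
  cabin 1: 23 = 23
  cabin 2: 20 + 5 = 25
  cabin 3: 20 = 20
  cabin 4: 19 + 6 = 25
  cabin 5: 17 + 8 = 25
  cabin 6: 16 + 9 = 25
  cabin 7: 7 = 7
No arrangement into 6 cabins stays within capacity, so 7 is optimal.

7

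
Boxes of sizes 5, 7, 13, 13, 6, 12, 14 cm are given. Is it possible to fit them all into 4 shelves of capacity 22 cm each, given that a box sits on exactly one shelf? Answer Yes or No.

Yes

A valid assignment using 4 shelves:
  shelf 1: 14 + 7 = 21
  shelf 2: 13 + 6 = 19
  shelf 3: 13 + 5 = 18
  shelf 4: 12 = 12
Every load is within 22 cm, so 4 shelves suffice.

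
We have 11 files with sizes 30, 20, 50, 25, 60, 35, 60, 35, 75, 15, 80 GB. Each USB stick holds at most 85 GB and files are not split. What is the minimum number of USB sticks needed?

Total = 80 + 75 + 60 + 60 + 50 + 35 + 35 + 30 + 25 + 20 + 15 = 485 GB.
Lower bound: ⌈485/85⌉ = 6 USB sticks.
A packing using 6 USB sticks:
  USB stick 1: 80 = 80
  USB stick 2: 75 = 75
  USB stick 3: 60 + 25 = 85
  USB stick 4: 60 + 20 = 80
  USB stick 5: 50 + 35 = 85
  USB stick 6: 35 + 30 + 15 = 80
This matches the lower bound, so 6 is optimal.

6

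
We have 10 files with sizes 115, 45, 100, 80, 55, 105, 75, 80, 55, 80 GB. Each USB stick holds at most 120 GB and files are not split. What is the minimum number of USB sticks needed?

Total = 115 + 105 + 100 + 80 + 80 + 80 + 75 + 55 + 55 + 45 = 790 GB.
Lower bound: ⌈790/120⌉ = 7 USB sticks.
A packing using 8 USB sticks:
  USB stick 1: 115 = 115
  USB stick 2: 105 = 105
  USB stick 3: 100 = 100
  USB stick 4: 80 = 80
  USB stick 5: 80 = 80
  USB stick 6: 80 = 80
  USB stick 7: 75 + 45 = 120
  USB stick 8: 55 + 55 = 110
No arrangement into 7 USB sticks stays within capacity, so 8 is optimal.

8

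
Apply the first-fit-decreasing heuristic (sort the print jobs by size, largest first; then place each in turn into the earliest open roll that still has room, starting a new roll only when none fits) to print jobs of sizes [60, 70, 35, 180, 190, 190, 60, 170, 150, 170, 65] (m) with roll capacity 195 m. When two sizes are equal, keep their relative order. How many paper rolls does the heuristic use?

8

Sorted descending: 190, 190, 180, 170, 170, 150, 70, 65, 60, 60, 35.
  190 → roll 1 (new)  [load 190/195]
  190 → roll 2 (new)  [load 190/195]
  180 → roll 3 (new)  [load 180/195]
  170 → roll 4 (new)  [load 170/195]
  170 → roll 5 (new)  [load 170/195]
  150 → roll 6 (new)  [load 150/195]
  70 → roll 7 (new)  [load 70/195]
  65 → roll 7  [load 135/195]
  60 → roll 7  [load 195/195]
  60 → roll 8 (new)  [load 60/195]
  35 → roll 6  [load 185/195]
8 paper rolls opened.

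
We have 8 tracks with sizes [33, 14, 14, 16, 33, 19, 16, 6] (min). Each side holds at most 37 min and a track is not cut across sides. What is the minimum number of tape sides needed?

5

Total = 33 + 33 + 19 + 16 + 16 + 14 + 14 + 6 = 151 min.
Lower bound: ⌈151/37⌉ = 5 tape sides.
A packing using 5 tape sides:
  side 1: 33 = 33
  side 2: 33 = 33
  side 3: 19 + 16 = 35
  side 4: 16 + 14 + 6 = 36
  side 5: 14 = 14
This matches the lower bound, so 5 is optimal.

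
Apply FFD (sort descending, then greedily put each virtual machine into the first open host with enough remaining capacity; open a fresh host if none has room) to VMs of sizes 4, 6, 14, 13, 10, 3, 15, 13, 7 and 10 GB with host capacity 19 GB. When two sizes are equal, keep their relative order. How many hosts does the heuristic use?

6

Sorted descending: 15, 14, 13, 13, 10, 10, 7, 6, 4, 3.
  15 → host 1 (new)  [load 15/19]
  14 → host 2 (new)  [load 14/19]
  13 → host 3 (new)  [load 13/19]
  13 → host 4 (new)  [load 13/19]
  10 → host 5 (new)  [load 10/19]
  10 → host 6 (new)  [load 10/19]
  7 → host 5  [load 17/19]
  6 → host 3  [load 19/19]
  4 → host 1  [load 19/19]
  3 → host 2  [load 17/19]
6 hosts opened.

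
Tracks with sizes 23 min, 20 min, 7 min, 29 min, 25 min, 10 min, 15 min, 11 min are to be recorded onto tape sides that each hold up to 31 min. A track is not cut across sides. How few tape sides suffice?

Total = 29 + 25 + 23 + 20 + 15 + 11 + 10 + 7 = 140 min.
Lower bound: ⌈140/31⌉ = 5 tape sides.
A packing using 5 tape sides:
  side 1: 29 = 29
  side 2: 25 = 25
  side 3: 23 + 7 = 30
  side 4: 20 + 11 = 31
  side 5: 15 + 10 = 25
This matches the lower bound, so 5 is optimal.

5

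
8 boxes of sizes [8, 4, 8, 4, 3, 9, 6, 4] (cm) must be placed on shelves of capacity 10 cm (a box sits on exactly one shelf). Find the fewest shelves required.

Total = 9 + 8 + 8 + 6 + 4 + 4 + 4 + 3 = 46 cm.
Lower bound: ⌈46/10⌉ = 5 shelves.
A packing using 6 shelves:
  shelf 1: 9 = 9
  shelf 2: 8 = 8
  shelf 3: 8 = 8
  shelf 4: 6 + 4 = 10
  shelf 5: 4 + 4 = 8
  shelf 6: 3 = 3
No arrangement into 5 shelves stays within capacity, so 6 is optimal.

6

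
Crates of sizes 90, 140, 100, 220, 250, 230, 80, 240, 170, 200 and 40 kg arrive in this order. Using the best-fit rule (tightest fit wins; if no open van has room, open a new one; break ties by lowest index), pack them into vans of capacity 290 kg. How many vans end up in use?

8

  90 → van 1 (new)  [load 90/290]
  140 → van 1  [load 230/290]
  100 → van 2 (new)  [load 100/290]
  220 → van 3 (new)  [load 220/290]
  250 → van 4 (new)  [load 250/290]
  230 → van 5 (new)  [load 230/290]
  80 → van 2  [load 180/290]
  240 → van 6 (new)  [load 240/290]
  170 → van 7 (new)  [load 170/290]
  200 → van 8 (new)  [load 200/290]
  40 → van 4  [load 290/290]
8 vans opened.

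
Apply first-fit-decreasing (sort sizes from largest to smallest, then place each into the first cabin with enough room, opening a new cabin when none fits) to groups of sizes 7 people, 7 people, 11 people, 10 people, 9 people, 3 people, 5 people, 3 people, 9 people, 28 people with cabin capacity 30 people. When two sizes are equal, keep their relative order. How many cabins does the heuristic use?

4

Sorted descending: 28, 11, 10, 9, 9, 7, 7, 5, 3, 3.
  28 → cabin 1 (new)  [load 28/30]
  11 → cabin 2 (new)  [load 11/30]
  10 → cabin 2  [load 21/30]
  9 → cabin 2  [load 30/30]
  9 → cabin 3 (new)  [load 9/30]
  7 → cabin 3  [load 16/30]
  7 → cabin 3  [load 23/30]
  5 → cabin 3  [load 28/30]
  3 → cabin 4 (new)  [load 3/30]
  3 → cabin 4  [load 6/30]
4 cabins opened.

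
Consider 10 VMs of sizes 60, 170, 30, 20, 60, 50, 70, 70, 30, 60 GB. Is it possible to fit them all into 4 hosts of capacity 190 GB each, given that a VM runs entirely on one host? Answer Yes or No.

A valid assignment using 4 hosts:
  host 1: 170 + 20 = 190
  host 2: 70 + 70 + 50 = 190
  host 3: 60 + 60 + 60 = 180
  host 4: 30 + 30 = 60
Every load is within 190 GB, so 4 hosts suffice.

Yes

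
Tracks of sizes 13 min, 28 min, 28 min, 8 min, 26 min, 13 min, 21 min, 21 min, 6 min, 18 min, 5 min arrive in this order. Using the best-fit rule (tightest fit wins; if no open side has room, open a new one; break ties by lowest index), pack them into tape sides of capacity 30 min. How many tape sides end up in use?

  13 → side 1 (new)  [load 13/30]
  28 → side 2 (new)  [load 28/30]
  28 → side 3 (new)  [load 28/30]
  8 → side 1  [load 21/30]
  26 → side 4 (new)  [load 26/30]
  13 → side 5 (new)  [load 13/30]
  21 → side 6 (new)  [load 21/30]
  21 → side 7 (new)  [load 21/30]
  6 → side 1  [load 27/30]
  18 → side 8 (new)  [load 18/30]
  5 → side 6  [load 26/30]
8 tape sides opened.

8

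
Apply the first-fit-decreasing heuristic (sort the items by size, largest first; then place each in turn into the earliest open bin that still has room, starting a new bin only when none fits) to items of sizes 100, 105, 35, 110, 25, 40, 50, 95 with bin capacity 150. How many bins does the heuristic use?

Sorted descending: 110, 105, 100, 95, 50, 40, 35, 25.
  110 → bin 1 (new)  [load 110/150]
  105 → bin 2 (new)  [load 105/150]
  100 → bin 3 (new)  [load 100/150]
  95 → bin 4 (new)  [load 95/150]
  50 → bin 3  [load 150/150]
  40 → bin 1  [load 150/150]
  35 → bin 2  [load 140/150]
  25 → bin 4  [load 120/150]
4 bins opened.

4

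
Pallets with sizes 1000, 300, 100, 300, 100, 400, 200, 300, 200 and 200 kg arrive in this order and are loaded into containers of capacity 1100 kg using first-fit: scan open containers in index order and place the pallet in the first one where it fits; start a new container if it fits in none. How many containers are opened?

3

  1000 → container 1 (new)  [load 1000/1100]
  300 → container 2 (new)  [load 300/1100]
  100 → container 1  [load 1100/1100]
  300 → container 2  [load 600/1100]
  100 → container 2  [load 700/1100]
  400 → container 2  [load 1100/1100]
  200 → container 3 (new)  [load 200/1100]
  300 → container 3  [load 500/1100]
  200 → container 3  [load 700/1100]
  200 → container 3  [load 900/1100]
3 containers opened.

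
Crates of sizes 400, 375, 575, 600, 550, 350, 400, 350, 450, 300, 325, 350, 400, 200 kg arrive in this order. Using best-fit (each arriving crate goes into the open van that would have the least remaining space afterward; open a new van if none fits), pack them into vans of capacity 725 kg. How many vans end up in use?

  400 → van 1 (new)  [load 400/725]
  375 → van 2 (new)  [load 375/725]
  575 → van 3 (new)  [load 575/725]
  600 → van 4 (new)  [load 600/725]
  550 → van 5 (new)  [load 550/725]
  350 → van 2  [load 725/725]
  400 → van 6 (new)  [load 400/725]
  350 → van 7 (new)  [load 350/725]
  450 → van 8 (new)  [load 450/725]
  300 → van 1  [load 700/725]
  325 → van 6  [load 725/725]
  350 → van 7  [load 700/725]
  400 → van 9 (new)  [load 400/725]
  200 → van 8  [load 650/725]
9 vans opened.

9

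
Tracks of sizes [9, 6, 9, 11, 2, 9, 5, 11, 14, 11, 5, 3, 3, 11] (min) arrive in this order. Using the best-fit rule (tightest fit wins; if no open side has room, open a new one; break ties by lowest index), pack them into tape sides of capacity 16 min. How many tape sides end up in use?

  9 → side 1 (new)  [load 9/16]
  6 → side 1  [load 15/16]
  9 → side 2 (new)  [load 9/16]
  11 → side 3 (new)  [load 11/16]
  2 → side 3  [load 13/16]
  9 → side 4 (new)  [load 9/16]
  5 → side 2  [load 14/16]
  11 → side 5 (new)  [load 11/16]
  14 → side 6 (new)  [load 14/16]
  11 → side 7 (new)  [load 11/16]
  5 → side 5  [load 16/16]
  3 → side 3  [load 16/16]
  3 → side 7  [load 14/16]
  11 → side 8 (new)  [load 11/16]
8 tape sides opened.

8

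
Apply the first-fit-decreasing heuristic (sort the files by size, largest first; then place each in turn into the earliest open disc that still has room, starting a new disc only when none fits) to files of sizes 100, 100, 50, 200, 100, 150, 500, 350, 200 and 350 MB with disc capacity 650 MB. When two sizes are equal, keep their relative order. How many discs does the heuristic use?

4

Sorted descending: 500, 350, 350, 200, 200, 150, 100, 100, 100, 50.
  500 → disc 1 (new)  [load 500/650]
  350 → disc 2 (new)  [load 350/650]
  350 → disc 3 (new)  [load 350/650]
  200 → disc 2  [load 550/650]
  200 → disc 3  [load 550/650]
  150 → disc 1  [load 650/650]
  100 → disc 2  [load 650/650]
  100 → disc 3  [load 650/650]
  100 → disc 4 (new)  [load 100/650]
  50 → disc 4  [load 150/650]
4 discs opened.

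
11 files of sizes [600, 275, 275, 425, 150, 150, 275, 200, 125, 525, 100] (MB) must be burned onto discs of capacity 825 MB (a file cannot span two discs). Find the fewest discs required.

4

Total = 600 + 525 + 425 + 275 + 275 + 275 + 200 + 150 + 150 + 125 + 100 = 3100 MB.
Lower bound: ⌈3100/825⌉ = 4 discs.
A packing using 4 discs:
  disc 1: 600 + 200 = 800
  disc 2: 525 + 275 = 800
  disc 3: 425 + 275 + 125 = 825
  disc 4: 275 + 150 + 150 + 100 = 675
This matches the lower bound, so 4 is optimal.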